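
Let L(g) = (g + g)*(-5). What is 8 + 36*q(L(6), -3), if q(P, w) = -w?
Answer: 116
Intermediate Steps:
L(g) = -10*g (L(g) = (2*g)*(-5) = -10*g)
8 + 36*q(L(6), -3) = 8 + 36*(-1*(-3)) = 8 + 36*3 = 8 + 108 = 116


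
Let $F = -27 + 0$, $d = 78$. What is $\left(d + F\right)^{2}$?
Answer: $2601$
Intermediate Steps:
$F = -27$
$\left(d + F\right)^{2} = \left(78 - 27\right)^{2} = 51^{2} = 2601$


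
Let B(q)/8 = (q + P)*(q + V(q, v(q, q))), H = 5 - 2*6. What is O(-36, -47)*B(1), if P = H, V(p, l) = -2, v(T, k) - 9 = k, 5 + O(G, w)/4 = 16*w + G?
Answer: -152256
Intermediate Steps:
O(G, w) = -20 + 4*G + 64*w (O(G, w) = -20 + 4*(16*w + G) = -20 + 4*(G + 16*w) = -20 + (4*G + 64*w) = -20 + 4*G + 64*w)
H = -7 (H = 5 - 12 = -7)
v(T, k) = 9 + k
P = -7
B(q) = 8*(-7 + q)*(-2 + q) (B(q) = 8*((q - 7)*(q - 2)) = 8*((-7 + q)*(-2 + q)) = 8*(-7 + q)*(-2 + q))
O(-36, -47)*B(1) = (-20 + 4*(-36) + 64*(-47))*(112 - 72*1 + 8*1**2) = (-20 - 144 - 3008)*(112 - 72 + 8*1) = -3172*(112 - 72 + 8) = -3172*48 = -152256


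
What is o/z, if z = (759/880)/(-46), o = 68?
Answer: -10880/3 ≈ -3626.7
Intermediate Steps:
z = -3/160 (z = (759*(1/880))*(-1/46) = (69/80)*(-1/46) = -3/160 ≈ -0.018750)
o/z = 68/(-3/160) = 68*(-160/3) = -10880/3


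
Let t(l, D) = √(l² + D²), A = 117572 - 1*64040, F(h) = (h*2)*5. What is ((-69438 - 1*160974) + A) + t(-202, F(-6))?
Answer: -176880 + 2*√11101 ≈ -1.7667e+5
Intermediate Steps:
F(h) = 10*h (F(h) = (2*h)*5 = 10*h)
A = 53532 (A = 117572 - 64040 = 53532)
t(l, D) = √(D² + l²)
((-69438 - 1*160974) + A) + t(-202, F(-6)) = ((-69438 - 1*160974) + 53532) + √((10*(-6))² + (-202)²) = ((-69438 - 160974) + 53532) + √((-60)² + 40804) = (-230412 + 53532) + √(3600 + 40804) = -176880 + √44404 = -176880 + 2*√11101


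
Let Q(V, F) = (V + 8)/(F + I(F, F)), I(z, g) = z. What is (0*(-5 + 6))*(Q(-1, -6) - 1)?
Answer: 0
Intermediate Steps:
Q(V, F) = (8 + V)/(2*F) (Q(V, F) = (V + 8)/(F + F) = (8 + V)/((2*F)) = (8 + V)*(1/(2*F)) = (8 + V)/(2*F))
(0*(-5 + 6))*(Q(-1, -6) - 1) = (0*(-5 + 6))*((½)*(8 - 1)/(-6) - 1) = (0*1)*((½)*(-⅙)*7 - 1) = 0*(-7/12 - 1) = 0*(-19/12) = 0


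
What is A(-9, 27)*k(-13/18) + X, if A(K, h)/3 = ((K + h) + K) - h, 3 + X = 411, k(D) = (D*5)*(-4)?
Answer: -372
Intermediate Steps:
k(D) = -20*D (k(D) = (5*D)*(-4) = -20*D)
X = 408 (X = -3 + 411 = 408)
A(K, h) = 6*K (A(K, h) = 3*(((K + h) + K) - h) = 3*((h + 2*K) - h) = 3*(2*K) = 6*K)
A(-9, 27)*k(-13/18) + X = (6*(-9))*(-(-260)/18) + 408 = -(-1080)*(-13*1/18) + 408 = -(-1080)*(-13)/18 + 408 = -54*130/9 + 408 = -780 + 408 = -372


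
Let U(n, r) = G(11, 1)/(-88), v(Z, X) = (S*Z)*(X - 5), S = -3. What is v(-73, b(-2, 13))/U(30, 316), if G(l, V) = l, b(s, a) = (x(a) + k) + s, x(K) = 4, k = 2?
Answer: 1752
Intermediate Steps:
b(s, a) = 6 + s (b(s, a) = (4 + 2) + s = 6 + s)
v(Z, X) = -3*Z*(-5 + X) (v(Z, X) = (-3*Z)*(X - 5) = (-3*Z)*(-5 + X) = -3*Z*(-5 + X))
U(n, r) = -⅛ (U(n, r) = 11/(-88) = 11*(-1/88) = -⅛)
v(-73, b(-2, 13))/U(30, 316) = (3*(-73)*(5 - (6 - 2)))/(-⅛) = (3*(-73)*(5 - 1*4))*(-8) = (3*(-73)*(5 - 4))*(-8) = (3*(-73)*1)*(-8) = -219*(-8) = 1752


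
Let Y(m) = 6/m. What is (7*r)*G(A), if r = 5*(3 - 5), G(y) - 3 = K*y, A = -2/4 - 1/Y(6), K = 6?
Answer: 420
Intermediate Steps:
A = -3/2 (A = -2/4 - 1/(6/6) = -2*¼ - 1/(6*(⅙)) = -½ - 1/1 = -½ - 1*1 = -½ - 1 = -3/2 ≈ -1.5000)
G(y) = 3 + 6*y
r = -10 (r = 5*(-2) = -10)
(7*r)*G(A) = (7*(-10))*(3 + 6*(-3/2)) = -70*(3 - 9) = -70*(-6) = 420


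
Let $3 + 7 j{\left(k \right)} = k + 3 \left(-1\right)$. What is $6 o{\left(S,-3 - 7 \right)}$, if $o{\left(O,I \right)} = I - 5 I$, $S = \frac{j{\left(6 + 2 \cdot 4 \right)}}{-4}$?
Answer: $240$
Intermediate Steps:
$j{\left(k \right)} = - \frac{6}{7} + \frac{k}{7}$ ($j{\left(k \right)} = - \frac{3}{7} + \frac{k + 3 \left(-1\right)}{7} = - \frac{3}{7} + \frac{k - 3}{7} = - \frac{3}{7} + \frac{-3 + k}{7} = - \frac{3}{7} + \left(- \frac{3}{7} + \frac{k}{7}\right) = - \frac{6}{7} + \frac{k}{7}$)
$S = - \frac{2}{7}$ ($S = \frac{- \frac{6}{7} + \frac{6 + 2 \cdot 4}{7}}{-4} = \left(- \frac{6}{7} + \frac{6 + 8}{7}\right) \left(- \frac{1}{4}\right) = \left(- \frac{6}{7} + \frac{1}{7} \cdot 14\right) \left(- \frac{1}{4}\right) = \left(- \frac{6}{7} + 2\right) \left(- \frac{1}{4}\right) = \frac{8}{7} \left(- \frac{1}{4}\right) = - \frac{2}{7} \approx -0.28571$)
$o{\left(O,I \right)} = - 4 I$
$6 o{\left(S,-3 - 7 \right)} = 6 \left(- 4 \left(-3 - 7\right)\right) = 6 \left(\left(-4\right) \left(-10\right)\right) = 6 \cdot 40 = 240$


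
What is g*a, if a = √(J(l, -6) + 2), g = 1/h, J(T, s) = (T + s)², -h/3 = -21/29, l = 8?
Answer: 29*√6/63 ≈ 1.1275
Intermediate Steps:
h = 63/29 (h = -(-63)/29 = -3*(-21/29) = 63/29 ≈ 2.1724)
g = 29/63 (g = 1/(63/29) = 29/63 ≈ 0.46032)
a = √6 (a = √((8 - 6)² + 2) = √(2² + 2) = √(4 + 2) = √6 ≈ 2.4495)
g*a = 29*√6/63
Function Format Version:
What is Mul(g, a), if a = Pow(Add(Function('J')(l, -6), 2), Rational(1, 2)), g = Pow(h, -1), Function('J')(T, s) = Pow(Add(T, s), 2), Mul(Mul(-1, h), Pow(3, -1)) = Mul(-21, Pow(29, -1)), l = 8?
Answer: Mul(Rational(29, 63), Pow(6, Rational(1, 2))) ≈ 1.1275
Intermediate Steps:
h = Rational(63, 29) (h = Mul(-3, Mul(-21, Pow(29, -1))) = Mul(-3, Mul(-21, Rational(1, 29))) = Mul(-3, Rational(-21, 29)) = Rational(63, 29) ≈ 2.1724)
g = Rational(29, 63) (g = Pow(Rational(63, 29), -1) = Rational(29, 63) ≈ 0.46032)
a = Pow(6, Rational(1, 2)) (a = Pow(Add(Pow(Add(8, -6), 2), 2), Rational(1, 2)) = Pow(Add(Pow(2, 2), 2), Rational(1, 2)) = Pow(Add(4, 2), Rational(1, 2)) = Pow(6, Rational(1, 2)) ≈ 2.4495)
Mul(g, a) = Mul(Rational(29, 63), Pow(6, Rational(1, 2)))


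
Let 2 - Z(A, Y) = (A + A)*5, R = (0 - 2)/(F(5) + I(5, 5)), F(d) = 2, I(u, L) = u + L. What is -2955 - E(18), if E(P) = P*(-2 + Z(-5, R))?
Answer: -3855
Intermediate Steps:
I(u, L) = L + u
R = -⅙ (R = (0 - 2)/(2 + (5 + 5)) = -2/(2 + 10) = -2/12 = -2*1/12 = -⅙ ≈ -0.16667)
Z(A, Y) = 2 - 10*A (Z(A, Y) = 2 - (A + A)*5 = 2 - 2*A*5 = 2 - 10*A)
E(P) = 50*P (E(P) = P*(-2 + (2 - 10*(-5))) = P*(-2 + (2 + 50)) = P*(-2 + 52) = P*50 = 50*P)
-2955 - E(18) = -2955 - 50*18 = -2955 - 1*900 = -2955 - 900 = -3855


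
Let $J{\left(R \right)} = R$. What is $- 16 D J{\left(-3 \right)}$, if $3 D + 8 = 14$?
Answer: $96$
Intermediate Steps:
$D = 2$ ($D = - \frac{8}{3} + \frac{1}{3} \cdot 14 = - \frac{8}{3} + \frac{14}{3} = 2$)
$- 16 D J{\left(-3 \right)} = \left(-16\right) 2 \left(-3\right) = \left(-32\right) \left(-3\right) = 96$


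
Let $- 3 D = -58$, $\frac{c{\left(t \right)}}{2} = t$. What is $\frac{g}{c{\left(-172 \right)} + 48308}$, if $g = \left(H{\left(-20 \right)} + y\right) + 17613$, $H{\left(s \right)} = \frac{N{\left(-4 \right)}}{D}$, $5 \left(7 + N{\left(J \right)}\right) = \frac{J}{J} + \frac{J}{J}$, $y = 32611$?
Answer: $\frac{14564861}{13909560} \approx 1.0471$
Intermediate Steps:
$c{\left(t \right)} = 2 t$
$D = \frac{58}{3}$ ($D = \left(- \frac{1}{3}\right) \left(-58\right) = \frac{58}{3} \approx 19.333$)
$N{\left(J \right)} = - \frac{33}{5}$ ($N{\left(J \right)} = -7 + \frac{\frac{J}{J} + \frac{J}{J}}{5} = -7 + \frac{1 + 1}{5} = -7 + \frac{1}{5} \cdot 2 = -7 + \frac{2}{5} = - \frac{33}{5}$)
$H{\left(s \right)} = - \frac{99}{290}$ ($H{\left(s \right)} = - \frac{33}{5 \cdot \frac{58}{3}} = \left(- \frac{33}{5}\right) \frac{3}{58} = - \frac{99}{290}$)
$g = \frac{14564861}{290}$ ($g = \left(- \frac{99}{290} + 32611\right) + 17613 = \frac{9457091}{290} + 17613 = \frac{14564861}{290} \approx 50224.0$)
$\frac{g}{c{\left(-172 \right)} + 48308} = \frac{14564861}{290 \left(2 \left(-172\right) + 48308\right)} = \frac{14564861}{290 \left(-344 + 48308\right)} = \frac{14564861}{290 \cdot 47964} = \frac{14564861}{290} \cdot \frac{1}{47964} = \frac{14564861}{13909560}$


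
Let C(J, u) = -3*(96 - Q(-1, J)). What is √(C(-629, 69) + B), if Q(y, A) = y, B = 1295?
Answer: 2*√251 ≈ 31.686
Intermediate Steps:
C(J, u) = -291 (C(J, u) = -3*(96 - 1*(-1)) = -3*(96 + 1) = -3*97 = -291)
√(C(-629, 69) + B) = √(-291 + 1295) = √1004 = 2*√251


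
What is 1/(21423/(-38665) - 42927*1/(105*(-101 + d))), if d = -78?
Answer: 1309385/2265094 ≈ 0.57807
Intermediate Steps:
1/(21423/(-38665) - 42927*1/(105*(-101 + d))) = 1/(21423/(-38665) - 42927*1/(105*(-101 - 78))) = 1/(21423*(-1/38665) - 42927/((-179*105))) = 1/(-579/1045 - 42927/(-18795)) = 1/(-579/1045 - 42927*(-1/18795)) = 1/(-579/1045 + 14309/6265) = 1/(2265094/1309385) = 1309385/2265094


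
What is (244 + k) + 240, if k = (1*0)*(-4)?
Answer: 484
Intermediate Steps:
k = 0 (k = 0*(-4) = 0)
(244 + k) + 240 = (244 + 0) + 240 = 244 + 240 = 484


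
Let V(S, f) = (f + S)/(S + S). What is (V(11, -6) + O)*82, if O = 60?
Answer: 54325/11 ≈ 4938.6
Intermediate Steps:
V(S, f) = (S + f)/(2*S) (V(S, f) = (S + f)/((2*S)) = (S + f)*(1/(2*S)) = (S + f)/(2*S))
(V(11, -6) + O)*82 = ((½)*(11 - 6)/11 + 60)*82 = ((½)*(1/11)*5 + 60)*82 = (5/22 + 60)*82 = (1325/22)*82 = 54325/11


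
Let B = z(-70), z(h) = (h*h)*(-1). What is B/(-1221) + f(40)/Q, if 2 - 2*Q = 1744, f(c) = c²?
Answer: 2314300/1063491 ≈ 2.1761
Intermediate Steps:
Q = -871 (Q = 1 - ½*1744 = 1 - 872 = -871)
z(h) = -h² (z(h) = h²*(-1) = -h²)
B = -4900 (B = -1*(-70)² = -1*4900 = -4900)
B/(-1221) + f(40)/Q = -4900/(-1221) + 40²/(-871) = -4900*(-1/1221) + 1600*(-1/871) = 4900/1221 - 1600/871 = 2314300/1063491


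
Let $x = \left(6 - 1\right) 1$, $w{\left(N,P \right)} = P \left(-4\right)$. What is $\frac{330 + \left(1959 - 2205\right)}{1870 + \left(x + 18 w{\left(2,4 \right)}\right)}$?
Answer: $\frac{28}{529} \approx 0.05293$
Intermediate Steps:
$w{\left(N,P \right)} = - 4 P$
$x = 5$ ($x = 5 \cdot 1 = 5$)
$\frac{330 + \left(1959 - 2205\right)}{1870 + \left(x + 18 w{\left(2,4 \right)}\right)} = \frac{330 + \left(1959 - 2205\right)}{1870 + \left(5 + 18 \left(\left(-4\right) 4\right)\right)} = \frac{330 - 246}{1870 + \left(5 + 18 \left(-16\right)\right)} = \frac{84}{1870 + \left(5 - 288\right)} = \frac{84}{1870 - 283} = \frac{84}{1587} = 84 \cdot \frac{1}{1587} = \frac{28}{529}$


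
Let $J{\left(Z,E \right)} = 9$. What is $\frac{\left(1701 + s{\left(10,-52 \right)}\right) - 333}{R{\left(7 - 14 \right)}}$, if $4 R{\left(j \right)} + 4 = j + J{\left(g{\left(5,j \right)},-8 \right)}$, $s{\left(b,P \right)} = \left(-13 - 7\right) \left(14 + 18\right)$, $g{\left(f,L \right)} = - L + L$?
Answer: $-1456$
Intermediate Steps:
$g{\left(f,L \right)} = 0$
$s{\left(b,P \right)} = -640$ ($s{\left(b,P \right)} = \left(-20\right) 32 = -640$)
$R{\left(j \right)} = \frac{5}{4} + \frac{j}{4}$ ($R{\left(j \right)} = -1 + \frac{j + 9}{4} = -1 + \frac{9 + j}{4} = -1 + \left(\frac{9}{4} + \frac{j}{4}\right) = \frac{5}{4} + \frac{j}{4}$)
$\frac{\left(1701 + s{\left(10,-52 \right)}\right) - 333}{R{\left(7 - 14 \right)}} = \frac{\left(1701 - 640\right) - 333}{\frac{5}{4} + \frac{7 - 14}{4}} = \frac{1061 - 333}{\frac{5}{4} + \frac{7 - 14}{4}} = \frac{728}{\frac{5}{4} + \frac{1}{4} \left(-7\right)} = \frac{728}{\frac{5}{4} - \frac{7}{4}} = \frac{728}{- \frac{1}{2}} = 728 \left(-2\right) = -1456$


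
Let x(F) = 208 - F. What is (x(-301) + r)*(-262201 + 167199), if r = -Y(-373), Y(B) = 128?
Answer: -36195762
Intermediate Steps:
r = -128 (r = -1*128 = -128)
(x(-301) + r)*(-262201 + 167199) = ((208 - 1*(-301)) - 128)*(-262201 + 167199) = ((208 + 301) - 128)*(-95002) = (509 - 128)*(-95002) = 381*(-95002) = -36195762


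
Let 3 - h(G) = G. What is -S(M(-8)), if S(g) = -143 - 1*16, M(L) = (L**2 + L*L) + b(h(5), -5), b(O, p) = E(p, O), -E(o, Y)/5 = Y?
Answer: 159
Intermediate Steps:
E(o, Y) = -5*Y
h(G) = 3 - G
b(O, p) = -5*O
M(L) = 10 + 2*L**2 (M(L) = (L**2 + L*L) - 5*(3 - 1*5) = (L**2 + L**2) - 5*(3 - 5) = 2*L**2 - 5*(-2) = 2*L**2 + 10 = 10 + 2*L**2)
S(g) = -159 (S(g) = -143 - 16 = -159)
-S(M(-8)) = -1*(-159) = 159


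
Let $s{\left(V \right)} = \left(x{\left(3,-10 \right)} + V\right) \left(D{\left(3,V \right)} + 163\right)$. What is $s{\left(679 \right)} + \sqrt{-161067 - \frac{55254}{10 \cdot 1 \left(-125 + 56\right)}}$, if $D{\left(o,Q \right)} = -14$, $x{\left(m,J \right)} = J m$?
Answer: $96701 + \frac{2 i \sqrt{532263010}}{115} \approx 96701.0 + 401.23 i$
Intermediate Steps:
$s{\left(V \right)} = -4470 + 149 V$ ($s{\left(V \right)} = \left(\left(-10\right) 3 + V\right) \left(-14 + 163\right) = \left(-30 + V\right) 149 = -4470 + 149 V$)
$s{\left(679 \right)} + \sqrt{-161067 - \frac{55254}{10 \cdot 1 \left(-125 + 56\right)}} = \left(-4470 + 149 \cdot 679\right) + \sqrt{-161067 - \frac{55254}{10 \cdot 1 \left(-125 + 56\right)}} = \left(-4470 + 101171\right) + \sqrt{-161067 - \frac{55254}{10 \left(-69\right)}} = 96701 + \sqrt{-161067 - \frac{55254}{-690}} = 96701 + \sqrt{-161067 - - \frac{9209}{115}} = 96701 + \sqrt{-161067 + \frac{9209}{115}} = 96701 + \sqrt{- \frac{18513496}{115}} = 96701 + \frac{2 i \sqrt{532263010}}{115}$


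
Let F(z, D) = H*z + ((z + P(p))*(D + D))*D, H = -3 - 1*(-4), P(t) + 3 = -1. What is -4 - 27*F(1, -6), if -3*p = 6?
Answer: 5801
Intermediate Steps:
p = -2 (p = -⅓*6 = -2)
P(t) = -4 (P(t) = -3 - 1 = -4)
H = 1 (H = -3 + 4 = 1)
F(z, D) = z + 2*D²*(-4 + z) (F(z, D) = 1*z + ((z - 4)*(D + D))*D = z + ((-4 + z)*(2*D))*D = z + (2*D*(-4 + z))*D = z + 2*D²*(-4 + z))
-4 - 27*F(1, -6) = -4 - 27*(1 - 8*(-6)² + 2*1*(-6)²) = -4 - 27*(1 - 8*36 + 2*1*36) = -4 - 27*(1 - 288 + 72) = -4 - 27*(-215) = -4 + 5805 = 5801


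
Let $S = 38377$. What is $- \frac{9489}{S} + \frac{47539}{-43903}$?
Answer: $- \frac{2240999770}{1684865431} \approx -1.3301$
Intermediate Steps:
$- \frac{9489}{S} + \frac{47539}{-43903} = - \frac{9489}{38377} + \frac{47539}{-43903} = \left(-9489\right) \frac{1}{38377} + 47539 \left(- \frac{1}{43903}\right) = - \frac{9489}{38377} - \frac{47539}{43903} = - \frac{2240999770}{1684865431}$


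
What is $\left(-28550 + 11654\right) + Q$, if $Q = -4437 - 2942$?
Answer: $-24275$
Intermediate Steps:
$Q = -7379$
$\left(-28550 + 11654\right) + Q = \left(-28550 + 11654\right) - 7379 = -16896 - 7379 = -24275$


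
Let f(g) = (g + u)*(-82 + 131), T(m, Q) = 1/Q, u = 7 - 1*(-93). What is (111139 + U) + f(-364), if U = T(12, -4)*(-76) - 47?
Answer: 98175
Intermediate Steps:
u = 100 (u = 7 + 93 = 100)
U = -28 (U = -76/(-4) - 47 = -1/4*(-76) - 47 = 19 - 47 = -28)
f(g) = 4900 + 49*g (f(g) = (g + 100)*(-82 + 131) = (100 + g)*49 = 4900 + 49*g)
(111139 + U) + f(-364) = (111139 - 28) + (4900 + 49*(-364)) = 111111 + (4900 - 17836) = 111111 - 12936 = 98175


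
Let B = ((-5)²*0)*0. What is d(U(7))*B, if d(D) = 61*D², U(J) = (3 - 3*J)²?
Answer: 0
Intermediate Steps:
B = 0 (B = (25*0)*0 = 0*0 = 0)
d(U(7))*B = (61*(9*(-1 + 7)²)²)*0 = (61*(9*6²)²)*0 = (61*(9*36)²)*0 = (61*324²)*0 = (61*104976)*0 = 6403536*0 = 0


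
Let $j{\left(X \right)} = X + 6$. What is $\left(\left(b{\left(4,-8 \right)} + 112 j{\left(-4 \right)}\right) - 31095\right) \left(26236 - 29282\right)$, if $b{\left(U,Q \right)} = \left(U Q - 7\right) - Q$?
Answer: $94127492$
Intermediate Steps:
$j{\left(X \right)} = 6 + X$
$b{\left(U,Q \right)} = -7 - Q + Q U$ ($b{\left(U,Q \right)} = \left(Q U - 7\right) - Q = \left(-7 + Q U\right) - Q = -7 - Q + Q U$)
$\left(\left(b{\left(4,-8 \right)} + 112 j{\left(-4 \right)}\right) - 31095\right) \left(26236 - 29282\right) = \left(\left(\left(-7 - -8 - 32\right) + 112 \left(6 - 4\right)\right) - 31095\right) \left(26236 - 29282\right) = \left(\left(\left(-7 + 8 - 32\right) + 112 \cdot 2\right) - 31095\right) \left(-3046\right) = \left(\left(-31 + 224\right) - 31095\right) \left(-3046\right) = \left(193 - 31095\right) \left(-3046\right) = \left(-30902\right) \left(-3046\right) = 94127492$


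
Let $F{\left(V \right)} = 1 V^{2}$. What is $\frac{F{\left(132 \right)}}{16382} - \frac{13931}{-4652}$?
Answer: $\frac{154637045}{38104532} \approx 4.0582$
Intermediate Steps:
$F{\left(V \right)} = V^{2}$
$\frac{F{\left(132 \right)}}{16382} - \frac{13931}{-4652} = \frac{132^{2}}{16382} - \frac{13931}{-4652} = 17424 \cdot \frac{1}{16382} - - \frac{13931}{4652} = \frac{8712}{8191} + \frac{13931}{4652} = \frac{154637045}{38104532}$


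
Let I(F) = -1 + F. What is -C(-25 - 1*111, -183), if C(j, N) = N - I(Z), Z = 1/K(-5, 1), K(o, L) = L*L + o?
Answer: 727/4 ≈ 181.75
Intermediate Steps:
K(o, L) = o + L² (K(o, L) = L² + o = o + L²)
Z = -¼ (Z = 1/(-5 + 1²) = 1/(-5 + 1) = 1/(-4) = -¼ ≈ -0.25000)
C(j, N) = 5/4 + N (C(j, N) = N - (-1 - ¼) = N - 1*(-5/4) = N + 5/4 = 5/4 + N)
-C(-25 - 1*111, -183) = -(5/4 - 183) = -1*(-727/4) = 727/4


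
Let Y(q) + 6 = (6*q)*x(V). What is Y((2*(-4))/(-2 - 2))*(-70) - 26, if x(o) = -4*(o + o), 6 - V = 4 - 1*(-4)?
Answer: -13046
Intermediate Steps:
V = -2 (V = 6 - (4 - 1*(-4)) = 6 - (4 + 4) = 6 - 1*8 = 6 - 8 = -2)
x(o) = -8*o
Y(q) = -6 + 96*q (Y(q) = -6 + (6*q)*(-8*(-2)) = -6 + (6*q)*16 = -6 + 96*q)
Y((2*(-4))/(-2 - 2))*(-70) - 26 = (-6 + 96*((2*(-4))/(-2 - 2)))*(-70) - 26 = (-6 + 96*(-8/(-4)))*(-70) - 26 = (-6 + 96*(-8*(-1/4)))*(-70) - 26 = (-6 + 96*2)*(-70) - 26 = (-6 + 192)*(-70) - 26 = 186*(-70) - 26 = -13020 - 26 = -13046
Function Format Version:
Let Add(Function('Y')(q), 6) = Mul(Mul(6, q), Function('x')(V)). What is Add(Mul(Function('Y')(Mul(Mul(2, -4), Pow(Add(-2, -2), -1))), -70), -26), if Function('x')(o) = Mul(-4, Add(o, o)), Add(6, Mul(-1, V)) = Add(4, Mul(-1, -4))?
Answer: -13046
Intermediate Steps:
V = -2 (V = Add(6, Mul(-1, Add(4, Mul(-1, -4)))) = Add(6, Mul(-1, Add(4, 4))) = Add(6, Mul(-1, 8)) = Add(6, -8) = -2)
Function('x')(o) = Mul(-8, o) (Function('x')(o) = Mul(-4, Mul(2, o)) = Mul(-8, o))
Function('Y')(q) = Add(-6, Mul(96, q)) (Function('Y')(q) = Add(-6, Mul(Mul(6, q), Mul(-8, -2))) = Add(-6, Mul(Mul(6, q), 16)) = Add(-6, Mul(96, q)))
Add(Mul(Function('Y')(Mul(Mul(2, -4), Pow(Add(-2, -2), -1))), -70), -26) = Add(Mul(Add(-6, Mul(96, Mul(Mul(2, -4), Pow(Add(-2, -2), -1)))), -70), -26) = Add(Mul(Add(-6, Mul(96, Mul(-8, Pow(-4, -1)))), -70), -26) = Add(Mul(Add(-6, Mul(96, Mul(-8, Rational(-1, 4)))), -70), -26) = Add(Mul(Add(-6, Mul(96, 2)), -70), -26) = Add(Mul(Add(-6, 192), -70), -26) = Add(Mul(186, -70), -26) = Add(-13020, -26) = -13046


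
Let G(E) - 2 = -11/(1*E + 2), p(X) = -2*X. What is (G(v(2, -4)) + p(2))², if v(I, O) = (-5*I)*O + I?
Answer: 81/16 ≈ 5.0625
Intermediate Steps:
v(I, O) = I - 5*I*O (v(I, O) = -5*I*O + I = I - 5*I*O)
G(E) = 2 - 11/(2 + E) (G(E) = 2 - 11/(1*E + 2) = 2 - 11/(E + 2) = 2 - 11/(2 + E))
(G(v(2, -4)) + p(2))² = ((-7 + 2*(2*(1 - 5*(-4))))/(2 + 2*(1 - 5*(-4))) - 2*2)² = ((-7 + 2*(2*(1 + 20)))/(2 + 2*(1 + 20)) - 4)² = ((-7 + 2*(2*21))/(2 + 2*21) - 4)² = ((-7 + 2*42)/(2 + 42) - 4)² = ((-7 + 84)/44 - 4)² = ((1/44)*77 - 4)² = (7/4 - 4)² = (-9/4)² = 81/16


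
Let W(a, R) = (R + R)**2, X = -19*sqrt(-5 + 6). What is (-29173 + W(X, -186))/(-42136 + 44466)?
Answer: 109211/2330 ≈ 46.872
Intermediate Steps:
X = -19 (X = -19*sqrt(1) = -19*1 = -19)
W(a, R) = 4*R**2 (W(a, R) = (2*R)**2 = 4*R**2)
(-29173 + W(X, -186))/(-42136 + 44466) = (-29173 + 4*(-186)**2)/(-42136 + 44466) = (-29173 + 4*34596)/2330 = (-29173 + 138384)*(1/2330) = 109211*(1/2330) = 109211/2330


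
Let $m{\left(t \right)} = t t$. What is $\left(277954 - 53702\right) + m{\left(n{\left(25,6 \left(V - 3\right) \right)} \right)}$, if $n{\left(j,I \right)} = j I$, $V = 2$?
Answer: $246752$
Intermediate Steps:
$n{\left(j,I \right)} = I j$
$m{\left(t \right)} = t^{2}$
$\left(277954 - 53702\right) + m{\left(n{\left(25,6 \left(V - 3\right) \right)} \right)} = \left(277954 - 53702\right) + \left(6 \left(2 - 3\right) 25\right)^{2} = 224252 + \left(6 \left(-1\right) 25\right)^{2} = 224252 + \left(\left(-6\right) 25\right)^{2} = 224252 + \left(-150\right)^{2} = 224252 + 22500 = 246752$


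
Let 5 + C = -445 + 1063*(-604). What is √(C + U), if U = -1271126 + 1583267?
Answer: I*√330361 ≈ 574.77*I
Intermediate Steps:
U = 312141
C = -642502 (C = -5 + (-445 + 1063*(-604)) = -5 + (-445 - 642052) = -5 - 642497 = -642502)
√(C + U) = √(-642502 + 312141) = √(-330361) = I*√330361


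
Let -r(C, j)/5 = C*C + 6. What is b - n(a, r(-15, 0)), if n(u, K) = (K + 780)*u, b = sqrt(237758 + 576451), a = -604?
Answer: -226500 + 11*sqrt(6729) ≈ -2.2560e+5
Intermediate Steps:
r(C, j) = -30 - 5*C**2 (r(C, j) = -5*(C*C + 6) = -5*(C**2 + 6) = -5*(6 + C**2) = -30 - 5*C**2)
b = 11*sqrt(6729) (b = sqrt(814209) = 11*sqrt(6729) ≈ 902.33)
n(u, K) = u*(780 + K) (n(u, K) = (780 + K)*u = u*(780 + K))
b - n(a, r(-15, 0)) = 11*sqrt(6729) - (-604)*(780 + (-30 - 5*(-15)**2)) = 11*sqrt(6729) - (-604)*(780 + (-30 - 5*225)) = 11*sqrt(6729) - (-604)*(780 + (-30 - 1125)) = 11*sqrt(6729) - (-604)*(780 - 1155) = 11*sqrt(6729) - (-604)*(-375) = 11*sqrt(6729) - 1*226500 = 11*sqrt(6729) - 226500 = -226500 + 11*sqrt(6729)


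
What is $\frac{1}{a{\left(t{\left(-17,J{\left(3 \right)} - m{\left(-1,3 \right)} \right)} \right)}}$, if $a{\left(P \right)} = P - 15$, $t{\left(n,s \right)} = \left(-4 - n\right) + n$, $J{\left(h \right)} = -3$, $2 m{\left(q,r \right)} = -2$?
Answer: $- \frac{1}{19} \approx -0.052632$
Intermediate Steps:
$m{\left(q,r \right)} = -1$ ($m{\left(q,r \right)} = \frac{1}{2} \left(-2\right) = -1$)
$t{\left(n,s \right)} = -4$
$a{\left(P \right)} = -15 + P$
$\frac{1}{a{\left(t{\left(-17,J{\left(3 \right)} - m{\left(-1,3 \right)} \right)} \right)}} = \frac{1}{-15 - 4} = \frac{1}{-19} = - \frac{1}{19}$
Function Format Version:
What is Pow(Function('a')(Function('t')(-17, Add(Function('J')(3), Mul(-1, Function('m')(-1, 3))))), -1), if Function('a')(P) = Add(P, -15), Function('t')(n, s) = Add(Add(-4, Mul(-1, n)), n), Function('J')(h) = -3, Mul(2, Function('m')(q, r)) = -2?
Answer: Rational(-1, 19) ≈ -0.052632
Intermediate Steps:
Function('m')(q, r) = -1 (Function('m')(q, r) = Mul(Rational(1, 2), -2) = -1)
Function('t')(n, s) = -4
Function('a')(P) = Add(-15, P)
Pow(Function('a')(Function('t')(-17, Add(Function('J')(3), Mul(-1, Function('m')(-1, 3))))), -1) = Pow(Add(-15, -4), -1) = Pow(-19, -1) = Rational(-1, 19)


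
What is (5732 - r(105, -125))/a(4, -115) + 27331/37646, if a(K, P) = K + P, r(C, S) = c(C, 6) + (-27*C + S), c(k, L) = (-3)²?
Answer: -323846477/4178706 ≈ -77.499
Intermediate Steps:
c(k, L) = 9
r(C, S) = 9 + S - 27*C (r(C, S) = 9 + (-27*C + S) = 9 + (S - 27*C) = 9 + S - 27*C)
(5732 - r(105, -125))/a(4, -115) + 27331/37646 = (5732 - (9 - 125 - 27*105))/(4 - 115) + 27331/37646 = (5732 - (9 - 125 - 2835))/(-111) + 27331*(1/37646) = (5732 - 1*(-2951))*(-1/111) + 27331/37646 = (5732 + 2951)*(-1/111) + 27331/37646 = 8683*(-1/111) + 27331/37646 = -8683/111 + 27331/37646 = -323846477/4178706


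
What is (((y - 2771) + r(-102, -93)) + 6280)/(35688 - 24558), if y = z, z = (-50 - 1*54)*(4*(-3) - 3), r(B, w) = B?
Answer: 4967/11130 ≈ 0.44627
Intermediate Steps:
z = 1560 (z = (-50 - 54)*(-12 - 3) = -104*(-15) = 1560)
y = 1560
(((y - 2771) + r(-102, -93)) + 6280)/(35688 - 24558) = (((1560 - 2771) - 102) + 6280)/(35688 - 24558) = ((-1211 - 102) + 6280)/11130 = (-1313 + 6280)*(1/11130) = 4967*(1/11130) = 4967/11130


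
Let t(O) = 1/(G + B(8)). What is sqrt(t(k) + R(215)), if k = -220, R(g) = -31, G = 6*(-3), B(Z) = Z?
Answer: I*sqrt(3110)/10 ≈ 5.5767*I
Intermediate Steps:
G = -18
t(O) = -1/10 (t(O) = 1/(-18 + 8) = 1/(-10) = -1/10)
sqrt(t(k) + R(215)) = sqrt(-1/10 - 31) = sqrt(-311/10) = I*sqrt(3110)/10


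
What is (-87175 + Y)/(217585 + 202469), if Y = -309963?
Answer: -198569/210027 ≈ -0.94545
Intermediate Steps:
(-87175 + Y)/(217585 + 202469) = (-87175 - 309963)/(217585 + 202469) = -397138/420054 = -397138*1/420054 = -198569/210027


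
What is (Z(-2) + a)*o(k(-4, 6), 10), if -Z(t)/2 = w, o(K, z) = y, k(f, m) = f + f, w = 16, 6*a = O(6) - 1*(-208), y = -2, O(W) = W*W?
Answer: -52/3 ≈ -17.333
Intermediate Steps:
O(W) = W**2
a = 122/3 (a = (6**2 - 1*(-208))/6 = (36 + 208)/6 = (1/6)*244 = 122/3 ≈ 40.667)
k(f, m) = 2*f
o(K, z) = -2
Z(t) = -32 (Z(t) = -2*16 = -32)
(Z(-2) + a)*o(k(-4, 6), 10) = (-32 + 122/3)*(-2) = (26/3)*(-2) = -52/3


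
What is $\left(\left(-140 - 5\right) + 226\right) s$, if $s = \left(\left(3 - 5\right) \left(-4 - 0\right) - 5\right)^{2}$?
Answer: $729$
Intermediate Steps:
$s = 9$ ($s = \left(- 2 \left(-4 + 0\right) - 5\right)^{2} = \left(\left(-2\right) \left(-4\right) - 5\right)^{2} = \left(8 - 5\right)^{2} = 3^{2} = 9$)
$\left(\left(-140 - 5\right) + 226\right) s = \left(\left(-140 - 5\right) + 226\right) 9 = \left(-145 + 226\right) 9 = 81 \cdot 9 = 729$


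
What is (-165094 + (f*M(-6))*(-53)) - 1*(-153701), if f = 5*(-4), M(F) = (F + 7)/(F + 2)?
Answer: -11658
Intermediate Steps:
M(F) = (7 + F)/(2 + F)
f = -20
(-165094 + (f*M(-6))*(-53)) - 1*(-153701) = (-165094 - 20*(7 - 6)/(2 - 6)*(-53)) - 1*(-153701) = (-165094 - 20/(-4)*(-53)) + 153701 = (-165094 - (-5)*(-53)) + 153701 = (-165094 - 20*(-1/4)*(-53)) + 153701 = (-165094 + 5*(-53)) + 153701 = (-165094 - 265) + 153701 = -165359 + 153701 = -11658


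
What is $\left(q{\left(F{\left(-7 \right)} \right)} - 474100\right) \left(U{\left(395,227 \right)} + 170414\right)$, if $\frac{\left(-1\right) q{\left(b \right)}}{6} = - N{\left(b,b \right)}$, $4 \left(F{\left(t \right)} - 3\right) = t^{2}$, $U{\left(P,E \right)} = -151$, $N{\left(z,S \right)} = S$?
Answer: $- \frac{161412218471}{2} \approx -8.0706 \cdot 10^{10}$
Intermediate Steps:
$F{\left(t \right)} = 3 + \frac{t^{2}}{4}$
$q{\left(b \right)} = 6 b$ ($q{\left(b \right)} = - 6 \left(- b\right) = 6 b$)
$\left(q{\left(F{\left(-7 \right)} \right)} - 474100\right) \left(U{\left(395,227 \right)} + 170414\right) = \left(6 \left(3 + \frac{\left(-7\right)^{2}}{4}\right) - 474100\right) \left(-151 + 170414\right) = \left(6 \left(3 + \frac{1}{4} \cdot 49\right) - 474100\right) 170263 = \left(6 \left(3 + \frac{49}{4}\right) - 474100\right) 170263 = \left(6 \cdot \frac{61}{4} - 474100\right) 170263 = \left(\frac{183}{2} - 474100\right) 170263 = \left(- \frac{948017}{2}\right) 170263 = - \frac{161412218471}{2}$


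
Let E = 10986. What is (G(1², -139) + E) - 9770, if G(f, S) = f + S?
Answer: 1078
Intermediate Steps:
G(f, S) = S + f
(G(1², -139) + E) - 9770 = ((-139 + 1²) + 10986) - 9770 = ((-139 + 1) + 10986) - 9770 = (-138 + 10986) - 9770 = 10848 - 9770 = 1078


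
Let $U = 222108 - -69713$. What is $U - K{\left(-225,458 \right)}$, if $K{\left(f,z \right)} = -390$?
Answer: $292211$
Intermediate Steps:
$U = 291821$ ($U = 222108 + 69713 = 291821$)
$U - K{\left(-225,458 \right)} = 291821 - -390 = 291821 + 390 = 292211$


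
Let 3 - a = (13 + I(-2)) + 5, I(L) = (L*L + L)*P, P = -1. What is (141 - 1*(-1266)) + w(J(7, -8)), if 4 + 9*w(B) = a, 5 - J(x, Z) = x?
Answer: 12646/9 ≈ 1405.1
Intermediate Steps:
J(x, Z) = 5 - x
I(L) = -L - L² (I(L) = (L*L + L)*(-1) = (L² + L)*(-1) = (L + L²)*(-1) = -L - L²)
a = -13 (a = 3 - ((13 - 1*(-2)*(1 - 2)) + 5) = 3 - ((13 - 1*(-2)*(-1)) + 5) = 3 - ((13 - 2) + 5) = 3 - (11 + 5) = 3 - 1*16 = 3 - 16 = -13)
w(B) = -17/9 (w(B) = -4/9 + (⅑)*(-13) = -4/9 - 13/9 = -17/9)
(141 - 1*(-1266)) + w(J(7, -8)) = (141 - 1*(-1266)) - 17/9 = (141 + 1266) - 17/9 = 1407 - 17/9 = 12646/9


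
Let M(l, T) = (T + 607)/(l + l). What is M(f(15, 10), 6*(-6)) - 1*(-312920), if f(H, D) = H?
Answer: 9388171/30 ≈ 3.1294e+5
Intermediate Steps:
M(l, T) = (607 + T)/(2*l) (M(l, T) = (607 + T)/((2*l)) = (607 + T)*(1/(2*l)) = (607 + T)/(2*l))
M(f(15, 10), 6*(-6)) - 1*(-312920) = (1/2)*(607 + 6*(-6))/15 - 1*(-312920) = (1/2)*(1/15)*(607 - 36) + 312920 = (1/2)*(1/15)*571 + 312920 = 571/30 + 312920 = 9388171/30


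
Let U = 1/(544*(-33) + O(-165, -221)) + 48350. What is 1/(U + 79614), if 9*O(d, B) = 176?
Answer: 161392/20652365879 ≈ 7.8147e-6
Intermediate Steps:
O(d, B) = 176/9 (O(d, B) = (1/9)*176 = 176/9)
U = 7803303191/161392 (U = 1/(544*(-33) + 176/9) + 48350 = 1/(-17952 + 176/9) + 48350 = 1/(-161392/9) + 48350 = -9/161392 + 48350 = 7803303191/161392 ≈ 48350.)
1/(U + 79614) = 1/(7803303191/161392 + 79614) = 1/(20652365879/161392) = 161392/20652365879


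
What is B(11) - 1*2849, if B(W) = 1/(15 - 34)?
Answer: -54132/19 ≈ -2849.1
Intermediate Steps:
B(W) = -1/19 (B(W) = 1/(-19) = -1/19)
B(11) - 1*2849 = -1/19 - 1*2849 = -1/19 - 2849 = -54132/19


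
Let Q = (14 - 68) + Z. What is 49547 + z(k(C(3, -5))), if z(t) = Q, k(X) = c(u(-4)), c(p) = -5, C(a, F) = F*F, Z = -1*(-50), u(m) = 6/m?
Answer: 49543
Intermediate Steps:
Z = 50
C(a, F) = F²
k(X) = -5
Q = -4 (Q = (14 - 68) + 50 = -54 + 50 = -4)
z(t) = -4
49547 + z(k(C(3, -5))) = 49547 - 4 = 49543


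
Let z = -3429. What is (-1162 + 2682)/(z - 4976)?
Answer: -304/1681 ≈ -0.18084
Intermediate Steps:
(-1162 + 2682)/(z - 4976) = (-1162 + 2682)/(-3429 - 4976) = 1520/(-8405) = 1520*(-1/8405) = -304/1681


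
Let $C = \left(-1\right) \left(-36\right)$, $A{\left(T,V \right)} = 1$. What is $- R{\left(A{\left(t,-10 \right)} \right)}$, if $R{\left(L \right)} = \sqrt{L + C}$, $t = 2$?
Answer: $- \sqrt{37} \approx -6.0828$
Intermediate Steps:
$C = 36$
$R{\left(L \right)} = \sqrt{36 + L}$ ($R{\left(L \right)} = \sqrt{L + 36} = \sqrt{36 + L}$)
$- R{\left(A{\left(t,-10 \right)} \right)} = - \sqrt{36 + 1} = - \sqrt{37}$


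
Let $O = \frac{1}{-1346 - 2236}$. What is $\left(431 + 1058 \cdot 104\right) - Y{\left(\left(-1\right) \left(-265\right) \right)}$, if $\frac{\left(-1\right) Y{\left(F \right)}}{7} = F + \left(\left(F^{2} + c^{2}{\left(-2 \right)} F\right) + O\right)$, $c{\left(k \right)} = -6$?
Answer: $\frac{2402350679}{3582} \approx 6.7067 \cdot 10^{5}$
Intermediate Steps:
$O = - \frac{1}{3582}$ ($O = \frac{1}{-3582} = - \frac{1}{3582} \approx -0.00027917$)
$Y{\left(F \right)} = \frac{7}{3582} - 259 F - 7 F^{2}$ ($Y{\left(F \right)} = - 7 \left(F - \left(\frac{1}{3582} - F^{2} - \left(-6\right)^{2} F\right)\right) = - 7 \left(F - \left(\frac{1}{3582} - F^{2} - 36 F\right)\right) = - 7 \left(F + \left(- \frac{1}{3582} + F^{2} + 36 F\right)\right) = - 7 \left(- \frac{1}{3582} + F^{2} + 37 F\right) = \frac{7}{3582} - 259 F - 7 F^{2}$)
$\left(431 + 1058 \cdot 104\right) - Y{\left(\left(-1\right) \left(-265\right) \right)} = \left(431 + 1058 \cdot 104\right) - \left(\frac{7}{3582} - 259 \left(\left(-1\right) \left(-265\right)\right) - 7 \left(\left(-1\right) \left(-265\right)\right)^{2}\right) = \left(431 + 110032\right) - \left(\frac{7}{3582} - 68635 - 7 \cdot 265^{2}\right) = 110463 - \left(\frac{7}{3582} - 68635 - 491575\right) = 110463 - - \frac{2006672213}{3582} = 110463 + \frac{2006672213}{3582} = \frac{2402350679}{3582}$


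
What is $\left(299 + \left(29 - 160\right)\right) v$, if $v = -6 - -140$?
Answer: $22512$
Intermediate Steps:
$v = 134$ ($v = -6 + 140 = 134$)
$\left(299 + \left(29 - 160\right)\right) v = \left(299 + \left(29 - 160\right)\right) 134 = \left(299 - 131\right) 134 = 168 \cdot 134 = 22512$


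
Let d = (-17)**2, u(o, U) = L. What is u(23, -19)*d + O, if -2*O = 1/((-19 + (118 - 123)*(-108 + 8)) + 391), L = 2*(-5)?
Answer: -5040161/1744 ≈ -2890.0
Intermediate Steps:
L = -10
u(o, U) = -10
O = -1/1744 (O = -1/(2*((-19 + (118 - 123)*(-108 + 8)) + 391)) = -1/(2*((-19 - 5*(-100)) + 391)) = -1/(2*((-19 + 500) + 391)) = -1/(2*(481 + 391)) = -1/2/872 = -1/2*1/872 = -1/1744 ≈ -0.00057339)
d = 289
u(23, -19)*d + O = -10*289 - 1/1744 = -2890 - 1/1744 = -5040161/1744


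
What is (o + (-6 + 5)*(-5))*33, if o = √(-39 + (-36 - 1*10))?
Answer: 165 + 33*I*√85 ≈ 165.0 + 304.25*I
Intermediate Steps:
o = I*√85 (o = √(-39 + (-36 - 10)) = √(-39 - 46) = √(-85) = I*√85 ≈ 9.2195*I)
(o + (-6 + 5)*(-5))*33 = (I*√85 + (-6 + 5)*(-5))*33 = (I*√85 - 1*(-5))*33 = (I*√85 + 5)*33 = (5 + I*√85)*33 = 165 + 33*I*√85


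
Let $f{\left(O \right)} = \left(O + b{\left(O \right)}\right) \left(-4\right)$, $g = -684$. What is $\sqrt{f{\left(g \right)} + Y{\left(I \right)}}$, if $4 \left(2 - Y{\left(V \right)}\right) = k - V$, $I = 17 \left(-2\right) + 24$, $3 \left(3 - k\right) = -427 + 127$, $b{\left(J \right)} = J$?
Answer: $\frac{\sqrt{21783}}{2} \approx 73.795$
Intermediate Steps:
$k = 103$ ($k = 3 - \frac{-427 + 127}{3} = 3 - -100 = 3 + 100 = 103$)
$I = -10$ ($I = -34 + 24 = -10$)
$f{\left(O \right)} = - 8 O$ ($f{\left(O \right)} = \left(O + O\right) \left(-4\right) = 2 O \left(-4\right) = - 8 O$)
$Y{\left(V \right)} = - \frac{95}{4} + \frac{V}{4}$ ($Y{\left(V \right)} = 2 - \frac{103 - V}{4} = 2 + \left(- \frac{103}{4} + \frac{V}{4}\right) = - \frac{95}{4} + \frac{V}{4}$)
$\sqrt{f{\left(g \right)} + Y{\left(I \right)}} = \sqrt{\left(-8\right) \left(-684\right) + \left(- \frac{95}{4} + \frac{1}{4} \left(-10\right)\right)} = \sqrt{5472 - \frac{105}{4}} = \sqrt{\frac{21783}{4}} = \frac{\sqrt{21783}}{2}$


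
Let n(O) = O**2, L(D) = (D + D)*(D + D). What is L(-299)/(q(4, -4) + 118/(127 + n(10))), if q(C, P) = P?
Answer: -40588054/395 ≈ -1.0275e+5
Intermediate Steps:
L(D) = 4*D**2 (L(D) = (2*D)*(2*D) = 4*D**2)
L(-299)/(q(4, -4) + 118/(127 + n(10))) = (4*(-299)**2)/(-4 + 118/(127 + 10**2)) = (4*89401)/(-4 + 118/(127 + 100)) = 357604/(-4 + 118/227) = 357604/(-790/227) = 357604*(-227/790) = -40588054/395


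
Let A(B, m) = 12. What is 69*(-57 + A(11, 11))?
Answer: -3105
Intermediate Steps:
69*(-57 + A(11, 11)) = 69*(-57 + 12) = 69*(-45) = -3105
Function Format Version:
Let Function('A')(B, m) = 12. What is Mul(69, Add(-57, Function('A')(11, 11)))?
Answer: -3105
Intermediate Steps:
Mul(69, Add(-57, Function('A')(11, 11))) = Mul(69, Add(-57, 12)) = Mul(69, -45) = -3105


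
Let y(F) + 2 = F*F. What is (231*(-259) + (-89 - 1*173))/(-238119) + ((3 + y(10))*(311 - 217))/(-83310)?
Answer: 457579904/3306282315 ≈ 0.13840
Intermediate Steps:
y(F) = -2 + F² (y(F) = -2 + F*F = -2 + F²)
(231*(-259) + (-89 - 1*173))/(-238119) + ((3 + y(10))*(311 - 217))/(-83310) = (231*(-259) + (-89 - 1*173))/(-238119) + ((3 + (-2 + 10²))*(311 - 217))/(-83310) = (-59829 + (-89 - 173))*(-1/238119) + ((3 + (-2 + 100))*94)*(-1/83310) = (-59829 - 262)*(-1/238119) + ((3 + 98)*94)*(-1/83310) = -60091*(-1/238119) + (101*94)*(-1/83310) = 60091/238119 + 9494*(-1/83310) = 60091/238119 - 4747/41655 = 457579904/3306282315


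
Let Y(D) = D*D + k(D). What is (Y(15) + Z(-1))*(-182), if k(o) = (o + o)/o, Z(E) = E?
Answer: -41132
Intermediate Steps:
k(o) = 2 (k(o) = (2*o)/o = 2)
Y(D) = 2 + D**2 (Y(D) = D*D + 2 = D**2 + 2 = 2 + D**2)
(Y(15) + Z(-1))*(-182) = ((2 + 15**2) - 1)*(-182) = ((2 + 225) - 1)*(-182) = (227 - 1)*(-182) = 226*(-182) = -41132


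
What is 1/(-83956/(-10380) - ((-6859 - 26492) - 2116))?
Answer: 2595/92057854 ≈ 2.8189e-5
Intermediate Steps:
1/(-83956/(-10380) - ((-6859 - 26492) - 2116)) = 1/(-83956*(-1/10380) - (-33351 - 2116)) = 1/(20989/2595 - 1*(-35467)) = 1/(20989/2595 + 35467) = 1/(92057854/2595) = 2595/92057854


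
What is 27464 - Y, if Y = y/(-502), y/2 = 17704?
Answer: 6911168/251 ≈ 27535.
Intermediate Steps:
y = 35408 (y = 2*17704 = 35408)
Y = -17704/251 (Y = 35408/(-502) = 35408*(-1/502) = -17704/251 ≈ -70.534)
27464 - Y = 27464 - 1*(-17704/251) = 27464 + 17704/251 = 6911168/251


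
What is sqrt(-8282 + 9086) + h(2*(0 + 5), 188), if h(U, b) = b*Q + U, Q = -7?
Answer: -1306 + 2*sqrt(201) ≈ -1277.6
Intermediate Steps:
h(U, b) = U - 7*b (h(U, b) = b*(-7) + U = -7*b + U = U - 7*b)
sqrt(-8282 + 9086) + h(2*(0 + 5), 188) = sqrt(-8282 + 9086) + (2*(0 + 5) - 7*188) = sqrt(804) + (2*5 - 1316) = 2*sqrt(201) + (10 - 1316) = 2*sqrt(201) - 1306 = -1306 + 2*sqrt(201)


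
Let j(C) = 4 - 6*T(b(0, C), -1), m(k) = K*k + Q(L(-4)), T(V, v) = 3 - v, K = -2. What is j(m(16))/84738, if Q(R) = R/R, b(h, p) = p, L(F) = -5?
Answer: -10/42369 ≈ -0.00023602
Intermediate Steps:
Q(R) = 1
m(k) = 1 - 2*k (m(k) = -2*k + 1 = 1 - 2*k)
j(C) = -20 (j(C) = 4 - 6*(3 - 1*(-1)) = 4 - 6*(3 + 1) = 4 - 6*4 = 4 - 24 = -20)
j(m(16))/84738 = -20/84738 = -20*1/84738 = -10/42369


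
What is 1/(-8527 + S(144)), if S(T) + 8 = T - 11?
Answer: -1/8402 ≈ -0.00011902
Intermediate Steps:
S(T) = -19 + T (S(T) = -8 + (T - 11) = -8 + (-11 + T) = -19 + T)
1/(-8527 + S(144)) = 1/(-8527 + (-19 + 144)) = 1/(-8527 + 125) = 1/(-8402) = -1/8402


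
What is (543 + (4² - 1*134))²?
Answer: 180625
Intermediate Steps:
(543 + (4² - 1*134))² = (543 + (16 - 134))² = (543 - 118)² = 425² = 180625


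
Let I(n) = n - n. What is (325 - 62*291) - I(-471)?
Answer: -17717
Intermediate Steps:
I(n) = 0
(325 - 62*291) - I(-471) = (325 - 62*291) - 1*0 = (325 - 18042) + 0 = -17717 + 0 = -17717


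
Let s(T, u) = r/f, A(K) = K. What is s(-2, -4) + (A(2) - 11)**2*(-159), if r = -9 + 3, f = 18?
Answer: -38638/3 ≈ -12879.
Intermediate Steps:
r = -6
s(T, u) = -1/3 (s(T, u) = -6/18 = -6*1/18 = -1/3)
s(-2, -4) + (A(2) - 11)**2*(-159) = -1/3 + (2 - 11)**2*(-159) = -1/3 + (-9)**2*(-159) = -1/3 + 81*(-159) = -1/3 - 12879 = -38638/3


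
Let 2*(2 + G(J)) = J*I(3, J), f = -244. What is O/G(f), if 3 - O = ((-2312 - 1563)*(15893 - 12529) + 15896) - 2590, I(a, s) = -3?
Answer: 13022197/364 ≈ 35775.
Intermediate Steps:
G(J) = -2 - 3*J/2 (G(J) = -2 + (J*(-3))/2 = -2 + (-3*J)/2 = -2 - 3*J/2)
O = 13022197 (O = 3 - (((-2312 - 1563)*(15893 - 12529) + 15896) - 2590) = 3 - ((-3875*3364 + 15896) - 2590) = 3 - ((-13035500 + 15896) - 2590) = 3 - (-13019604 - 2590) = 3 - 1*(-13022194) = 3 + 13022194 = 13022197)
O/G(f) = 13022197/(-2 - 3/2*(-244)) = 13022197/(-2 + 366) = 13022197/364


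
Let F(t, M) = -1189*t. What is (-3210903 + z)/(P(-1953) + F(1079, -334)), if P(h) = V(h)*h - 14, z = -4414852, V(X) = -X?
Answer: 7625755/5097154 ≈ 1.4961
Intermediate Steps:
P(h) = -14 - h² (P(h) = (-h)*h - 14 = -h² - 14 = -14 - h²)
(-3210903 + z)/(P(-1953) + F(1079, -334)) = (-3210903 - 4414852)/((-14 - 1*(-1953)²) - 1189*1079) = -7625755/((-14 - 1*3814209) - 1282931) = -7625755/((-14 - 3814209) - 1282931) = -7625755/(-3814223 - 1282931) = -7625755/(-5097154) = -7625755*(-1/5097154) = 7625755/5097154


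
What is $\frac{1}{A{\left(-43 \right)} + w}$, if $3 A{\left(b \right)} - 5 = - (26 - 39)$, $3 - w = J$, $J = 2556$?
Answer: $- \frac{1}{2547} \approx -0.00039262$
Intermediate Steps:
$w = -2553$ ($w = 3 - 2556 = -2553$)
$A{\left(b \right)} = 6$ ($A{\left(b \right)} = \frac{5}{3} + \frac{\left(-1\right) \left(26 - 39\right)}{3} = \frac{5}{3} + \frac{\left(-1\right) \left(-13\right)}{3} = \frac{5}{3} + \frac{1}{3} \cdot 13 = \frac{5}{3} + \frac{13}{3} = 6$)
$\frac{1}{A{\left(-43 \right)} + w} = \frac{1}{6 - 2553} = \frac{1}{-2547} = - \frac{1}{2547}$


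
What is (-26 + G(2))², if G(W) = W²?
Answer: 484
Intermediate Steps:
(-26 + G(2))² = (-26 + 2²)² = (-26 + 4)² = (-22)² = 484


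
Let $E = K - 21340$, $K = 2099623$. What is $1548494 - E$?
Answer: $-529789$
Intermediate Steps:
$E = 2078283$ ($E = 2099623 - 21340 = 2078283$)
$1548494 - E = 1548494 - 2078283 = -529789$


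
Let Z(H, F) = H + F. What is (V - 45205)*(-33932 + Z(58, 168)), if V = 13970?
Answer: 1052806910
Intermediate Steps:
Z(H, F) = F + H
(V - 45205)*(-33932 + Z(58, 168)) = (13970 - 45205)*(-33932 + (168 + 58)) = -31235*(-33932 + 226) = -31235*(-33706) = 1052806910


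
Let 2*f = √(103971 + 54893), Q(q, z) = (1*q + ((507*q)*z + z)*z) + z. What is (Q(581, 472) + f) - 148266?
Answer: 65624890099 + 2*√9929 ≈ 6.5625e+10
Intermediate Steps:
Q(q, z) = q + z + z*(z + 507*q*z) (Q(q, z) = (q + (507*q*z + z)*z) + z = (q + (z + 507*q*z)*z) + z = (q + z*(z + 507*q*z)) + z = q + z + z*(z + 507*q*z))
f = 2*√9929 (f = √(103971 + 54893)/2 = √158864/2 = (4*√9929)/2 = 2*√9929 ≈ 199.29)
(Q(581, 472) + f) - 148266 = ((581 + 472 + 472² + 507*581*472²) + 2*√9929) - 148266 = ((581 + 472 + 222784 + 507*581*222784) + 2*√9929) - 148266 = ((581 + 472 + 222784 + 65624814528) + 2*√9929) - 148266 = (65625038365 + 2*√9929) - 148266 = 65624890099 + 2*√9929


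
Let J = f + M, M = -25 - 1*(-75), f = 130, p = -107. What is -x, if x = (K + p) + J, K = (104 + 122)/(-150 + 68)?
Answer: -2880/41 ≈ -70.244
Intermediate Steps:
M = 50 (M = -25 + 75 = 50)
K = -113/41 (K = 226/(-82) = 226*(-1/82) = -113/41 ≈ -2.7561)
J = 180 (J = 130 + 50 = 180)
x = 2880/41 (x = (-113/41 - 107) + 180 = -4500/41 + 180 = 2880/41 ≈ 70.244)
-x = -1*2880/41 = -2880/41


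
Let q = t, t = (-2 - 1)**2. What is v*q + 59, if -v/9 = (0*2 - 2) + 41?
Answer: -3100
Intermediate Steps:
t = 9 (t = (-3)**2 = 9)
q = 9
v = -351 (v = -9*((0*2 - 2) + 41) = -9*((0 - 2) + 41) = -9*(-2 + 41) = -9*39 = -351)
v*q + 59 = -351*9 + 59 = -3159 + 59 = -3100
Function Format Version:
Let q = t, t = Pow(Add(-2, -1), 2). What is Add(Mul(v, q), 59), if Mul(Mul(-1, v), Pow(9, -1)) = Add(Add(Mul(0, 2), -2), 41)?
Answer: -3100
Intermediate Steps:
t = 9 (t = Pow(-3, 2) = 9)
q = 9
v = -351 (v = Mul(-9, Add(Add(Mul(0, 2), -2), 41)) = Mul(-9, Add(Add(0, -2), 41)) = Mul(-9, Add(-2, 41)) = Mul(-9, 39) = -351)
Add(Mul(v, q), 59) = Add(Mul(-351, 9), 59) = Add(-3159, 59) = -3100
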